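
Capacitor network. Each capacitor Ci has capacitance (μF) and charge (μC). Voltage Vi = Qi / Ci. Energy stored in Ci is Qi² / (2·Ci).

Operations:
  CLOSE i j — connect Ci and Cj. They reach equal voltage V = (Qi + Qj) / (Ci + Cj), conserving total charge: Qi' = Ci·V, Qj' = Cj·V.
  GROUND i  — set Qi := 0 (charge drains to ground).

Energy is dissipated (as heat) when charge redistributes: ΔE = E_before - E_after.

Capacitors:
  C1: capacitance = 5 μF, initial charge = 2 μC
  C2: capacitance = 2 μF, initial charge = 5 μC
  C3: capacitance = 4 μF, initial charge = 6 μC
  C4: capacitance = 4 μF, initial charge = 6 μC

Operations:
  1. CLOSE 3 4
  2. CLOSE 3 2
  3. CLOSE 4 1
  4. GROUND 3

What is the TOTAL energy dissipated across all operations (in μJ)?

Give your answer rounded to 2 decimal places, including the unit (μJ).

Initial: C1(5μF, Q=2μC, V=0.40V), C2(2μF, Q=5μC, V=2.50V), C3(4μF, Q=6μC, V=1.50V), C4(4μF, Q=6μC, V=1.50V)
Op 1: CLOSE 3-4: Q_total=12.00, C_total=8.00, V=1.50; Q3=6.00, Q4=6.00; dissipated=0.000
Op 2: CLOSE 3-2: Q_total=11.00, C_total=6.00, V=1.83; Q3=7.33, Q2=3.67; dissipated=0.667
Op 3: CLOSE 4-1: Q_total=8.00, C_total=9.00, V=0.89; Q4=3.56, Q1=4.44; dissipated=1.344
Op 4: GROUND 3: Q3=0; energy lost=6.722
Total dissipated: 8.733 μJ

Answer: 8.73 μJ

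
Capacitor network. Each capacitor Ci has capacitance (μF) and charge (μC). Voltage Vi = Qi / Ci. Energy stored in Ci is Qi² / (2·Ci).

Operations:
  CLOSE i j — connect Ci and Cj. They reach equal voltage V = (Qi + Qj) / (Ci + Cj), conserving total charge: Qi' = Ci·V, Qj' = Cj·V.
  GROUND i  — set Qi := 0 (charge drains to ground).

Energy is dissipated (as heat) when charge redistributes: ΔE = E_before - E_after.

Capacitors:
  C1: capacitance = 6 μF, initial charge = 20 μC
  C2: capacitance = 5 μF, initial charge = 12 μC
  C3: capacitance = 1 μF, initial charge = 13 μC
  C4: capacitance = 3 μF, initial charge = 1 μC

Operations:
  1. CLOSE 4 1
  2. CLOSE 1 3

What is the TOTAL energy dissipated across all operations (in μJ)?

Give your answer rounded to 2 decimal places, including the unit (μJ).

Answer: 57.76 μJ

Derivation:
Initial: C1(6μF, Q=20μC, V=3.33V), C2(5μF, Q=12μC, V=2.40V), C3(1μF, Q=13μC, V=13.00V), C4(3μF, Q=1μC, V=0.33V)
Op 1: CLOSE 4-1: Q_total=21.00, C_total=9.00, V=2.33; Q4=7.00, Q1=14.00; dissipated=9.000
Op 2: CLOSE 1-3: Q_total=27.00, C_total=7.00, V=3.86; Q1=23.14, Q3=3.86; dissipated=48.762
Total dissipated: 57.762 μJ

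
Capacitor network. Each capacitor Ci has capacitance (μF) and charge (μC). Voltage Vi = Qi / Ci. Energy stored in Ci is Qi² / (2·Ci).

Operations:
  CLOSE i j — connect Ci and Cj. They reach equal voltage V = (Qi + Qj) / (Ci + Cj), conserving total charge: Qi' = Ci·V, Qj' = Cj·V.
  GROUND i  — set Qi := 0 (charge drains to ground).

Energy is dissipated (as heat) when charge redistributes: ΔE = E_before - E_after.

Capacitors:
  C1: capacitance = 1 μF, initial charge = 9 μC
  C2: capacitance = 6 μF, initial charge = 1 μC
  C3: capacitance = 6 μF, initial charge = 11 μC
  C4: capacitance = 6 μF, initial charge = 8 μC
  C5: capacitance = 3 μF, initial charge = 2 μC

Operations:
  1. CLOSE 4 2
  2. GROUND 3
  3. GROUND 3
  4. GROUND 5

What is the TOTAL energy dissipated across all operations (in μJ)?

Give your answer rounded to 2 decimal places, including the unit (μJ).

Initial: C1(1μF, Q=9μC, V=9.00V), C2(6μF, Q=1μC, V=0.17V), C3(6μF, Q=11μC, V=1.83V), C4(6μF, Q=8μC, V=1.33V), C5(3μF, Q=2μC, V=0.67V)
Op 1: CLOSE 4-2: Q_total=9.00, C_total=12.00, V=0.75; Q4=4.50, Q2=4.50; dissipated=2.042
Op 2: GROUND 3: Q3=0; energy lost=10.083
Op 3: GROUND 3: Q3=0; energy lost=0.000
Op 4: GROUND 5: Q5=0; energy lost=0.667
Total dissipated: 12.792 μJ

Answer: 12.79 μJ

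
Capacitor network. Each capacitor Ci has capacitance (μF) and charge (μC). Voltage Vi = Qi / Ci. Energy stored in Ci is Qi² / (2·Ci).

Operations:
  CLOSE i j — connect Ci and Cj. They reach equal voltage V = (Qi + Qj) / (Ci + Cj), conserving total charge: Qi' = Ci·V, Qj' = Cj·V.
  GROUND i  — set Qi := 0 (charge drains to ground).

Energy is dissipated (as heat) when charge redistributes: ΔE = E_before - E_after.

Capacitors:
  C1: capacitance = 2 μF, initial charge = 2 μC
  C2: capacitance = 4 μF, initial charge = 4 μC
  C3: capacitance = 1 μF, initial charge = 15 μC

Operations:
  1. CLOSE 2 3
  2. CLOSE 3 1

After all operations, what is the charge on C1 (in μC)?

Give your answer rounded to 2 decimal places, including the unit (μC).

Answer: 3.87 μC

Derivation:
Initial: C1(2μF, Q=2μC, V=1.00V), C2(4μF, Q=4μC, V=1.00V), C3(1μF, Q=15μC, V=15.00V)
Op 1: CLOSE 2-3: Q_total=19.00, C_total=5.00, V=3.80; Q2=15.20, Q3=3.80; dissipated=78.400
Op 2: CLOSE 3-1: Q_total=5.80, C_total=3.00, V=1.93; Q3=1.93, Q1=3.87; dissipated=2.613
Final charges: Q1=3.87, Q2=15.20, Q3=1.93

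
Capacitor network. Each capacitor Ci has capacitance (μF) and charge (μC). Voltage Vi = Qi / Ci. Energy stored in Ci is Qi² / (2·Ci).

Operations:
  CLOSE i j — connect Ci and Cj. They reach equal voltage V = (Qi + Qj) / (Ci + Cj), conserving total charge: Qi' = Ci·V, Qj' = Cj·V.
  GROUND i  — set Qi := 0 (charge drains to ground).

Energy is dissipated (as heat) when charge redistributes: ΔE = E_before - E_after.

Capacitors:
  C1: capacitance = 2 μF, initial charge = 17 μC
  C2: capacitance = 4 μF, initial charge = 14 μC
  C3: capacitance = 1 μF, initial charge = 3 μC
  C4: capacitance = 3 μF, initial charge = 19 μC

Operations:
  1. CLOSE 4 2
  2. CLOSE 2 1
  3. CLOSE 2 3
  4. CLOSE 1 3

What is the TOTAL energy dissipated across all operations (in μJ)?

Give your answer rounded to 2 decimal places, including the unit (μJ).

Answer: 20.10 μJ

Derivation:
Initial: C1(2μF, Q=17μC, V=8.50V), C2(4μF, Q=14μC, V=3.50V), C3(1μF, Q=3μC, V=3.00V), C4(3μF, Q=19μC, V=6.33V)
Op 1: CLOSE 4-2: Q_total=33.00, C_total=7.00, V=4.71; Q4=14.14, Q2=18.86; dissipated=6.881
Op 2: CLOSE 2-1: Q_total=35.86, C_total=6.00, V=5.98; Q2=23.90, Q1=11.95; dissipated=9.554
Op 3: CLOSE 2-3: Q_total=26.90, C_total=5.00, V=5.38; Q2=21.52, Q3=5.38; dissipated=3.543
Op 4: CLOSE 1-3: Q_total=17.33, C_total=3.00, V=5.78; Q1=11.56, Q3=5.78; dissipated=0.118
Total dissipated: 20.097 μJ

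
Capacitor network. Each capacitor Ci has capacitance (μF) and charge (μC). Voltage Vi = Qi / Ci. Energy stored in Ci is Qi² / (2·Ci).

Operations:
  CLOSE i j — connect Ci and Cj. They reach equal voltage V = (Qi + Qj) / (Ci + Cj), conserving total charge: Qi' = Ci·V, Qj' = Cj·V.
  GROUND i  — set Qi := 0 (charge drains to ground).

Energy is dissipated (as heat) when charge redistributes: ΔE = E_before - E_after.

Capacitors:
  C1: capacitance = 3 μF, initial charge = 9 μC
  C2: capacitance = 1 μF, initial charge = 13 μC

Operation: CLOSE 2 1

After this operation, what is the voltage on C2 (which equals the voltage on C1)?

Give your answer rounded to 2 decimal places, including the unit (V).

Answer: 5.50 V

Derivation:
Initial: C1(3μF, Q=9μC, V=3.00V), C2(1μF, Q=13μC, V=13.00V)
Op 1: CLOSE 2-1: Q_total=22.00, C_total=4.00, V=5.50; Q2=5.50, Q1=16.50; dissipated=37.500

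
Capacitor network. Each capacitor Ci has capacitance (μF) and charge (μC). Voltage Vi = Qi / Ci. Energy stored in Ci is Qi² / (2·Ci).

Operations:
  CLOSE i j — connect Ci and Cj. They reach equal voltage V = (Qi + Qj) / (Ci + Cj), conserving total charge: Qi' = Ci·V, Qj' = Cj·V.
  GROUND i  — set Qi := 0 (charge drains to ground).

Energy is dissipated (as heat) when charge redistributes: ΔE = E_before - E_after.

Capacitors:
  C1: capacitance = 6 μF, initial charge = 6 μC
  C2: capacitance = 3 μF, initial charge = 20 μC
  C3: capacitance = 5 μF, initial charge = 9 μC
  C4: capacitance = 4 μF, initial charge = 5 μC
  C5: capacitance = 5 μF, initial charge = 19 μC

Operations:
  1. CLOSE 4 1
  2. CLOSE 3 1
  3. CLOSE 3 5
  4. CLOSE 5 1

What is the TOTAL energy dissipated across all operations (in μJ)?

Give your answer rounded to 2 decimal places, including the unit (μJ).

Initial: C1(6μF, Q=6μC, V=1.00V), C2(3μF, Q=20μC, V=6.67V), C3(5μF, Q=9μC, V=1.80V), C4(4μF, Q=5μC, V=1.25V), C5(5μF, Q=19μC, V=3.80V)
Op 1: CLOSE 4-1: Q_total=11.00, C_total=10.00, V=1.10; Q4=4.40, Q1=6.60; dissipated=0.075
Op 2: CLOSE 3-1: Q_total=15.60, C_total=11.00, V=1.42; Q3=7.09, Q1=8.51; dissipated=0.668
Op 3: CLOSE 3-5: Q_total=26.09, C_total=10.00, V=2.61; Q3=13.05, Q5=13.05; dissipated=7.091
Op 4: CLOSE 5-1: Q_total=21.55, C_total=11.00, V=1.96; Q5=9.80, Q1=11.76; dissipated=1.934
Total dissipated: 9.769 μJ

Answer: 9.77 μJ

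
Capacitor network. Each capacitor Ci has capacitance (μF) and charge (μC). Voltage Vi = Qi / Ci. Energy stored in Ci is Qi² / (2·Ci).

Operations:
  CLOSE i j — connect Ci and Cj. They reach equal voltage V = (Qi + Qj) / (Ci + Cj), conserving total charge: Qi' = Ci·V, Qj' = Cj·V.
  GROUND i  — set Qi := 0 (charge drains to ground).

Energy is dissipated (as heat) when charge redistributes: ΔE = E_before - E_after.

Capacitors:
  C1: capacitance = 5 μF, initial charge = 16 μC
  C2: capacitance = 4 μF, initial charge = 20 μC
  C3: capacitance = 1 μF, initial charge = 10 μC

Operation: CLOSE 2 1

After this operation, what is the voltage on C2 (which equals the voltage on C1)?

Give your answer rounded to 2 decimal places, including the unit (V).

Answer: 4.00 V

Derivation:
Initial: C1(5μF, Q=16μC, V=3.20V), C2(4μF, Q=20μC, V=5.00V), C3(1μF, Q=10μC, V=10.00V)
Op 1: CLOSE 2-1: Q_total=36.00, C_total=9.00, V=4.00; Q2=16.00, Q1=20.00; dissipated=3.600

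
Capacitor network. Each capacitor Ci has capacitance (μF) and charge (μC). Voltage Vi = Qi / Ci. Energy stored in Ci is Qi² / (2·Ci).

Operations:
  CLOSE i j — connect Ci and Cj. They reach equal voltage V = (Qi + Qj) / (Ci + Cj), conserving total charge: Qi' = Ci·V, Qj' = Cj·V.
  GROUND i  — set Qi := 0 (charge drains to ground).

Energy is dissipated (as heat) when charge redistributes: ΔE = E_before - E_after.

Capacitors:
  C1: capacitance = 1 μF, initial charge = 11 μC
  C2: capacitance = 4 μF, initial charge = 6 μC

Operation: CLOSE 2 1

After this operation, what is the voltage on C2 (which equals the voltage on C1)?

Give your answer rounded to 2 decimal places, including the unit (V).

Answer: 3.40 V

Derivation:
Initial: C1(1μF, Q=11μC, V=11.00V), C2(4μF, Q=6μC, V=1.50V)
Op 1: CLOSE 2-1: Q_total=17.00, C_total=5.00, V=3.40; Q2=13.60, Q1=3.40; dissipated=36.100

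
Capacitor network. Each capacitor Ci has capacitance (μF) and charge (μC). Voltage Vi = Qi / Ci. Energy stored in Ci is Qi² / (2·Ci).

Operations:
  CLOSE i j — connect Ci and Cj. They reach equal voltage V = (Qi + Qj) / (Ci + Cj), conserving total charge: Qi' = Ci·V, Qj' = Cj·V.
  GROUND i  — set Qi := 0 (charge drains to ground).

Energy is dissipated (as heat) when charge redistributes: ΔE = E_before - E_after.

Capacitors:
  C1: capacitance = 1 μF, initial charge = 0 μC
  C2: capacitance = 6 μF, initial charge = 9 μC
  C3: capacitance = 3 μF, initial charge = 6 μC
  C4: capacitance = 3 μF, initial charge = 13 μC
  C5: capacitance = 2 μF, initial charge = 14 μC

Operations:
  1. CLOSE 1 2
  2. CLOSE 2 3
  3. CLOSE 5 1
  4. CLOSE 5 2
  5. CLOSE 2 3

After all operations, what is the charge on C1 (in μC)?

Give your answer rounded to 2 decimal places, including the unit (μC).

Answer: 5.10 μC

Derivation:
Initial: C1(1μF, Q=0μC, V=0.00V), C2(6μF, Q=9μC, V=1.50V), C3(3μF, Q=6μC, V=2.00V), C4(3μF, Q=13μC, V=4.33V), C5(2μF, Q=14μC, V=7.00V)
Op 1: CLOSE 1-2: Q_total=9.00, C_total=7.00, V=1.29; Q1=1.29, Q2=7.71; dissipated=0.964
Op 2: CLOSE 2-3: Q_total=13.71, C_total=9.00, V=1.52; Q2=9.14, Q3=4.57; dissipated=0.510
Op 3: CLOSE 5-1: Q_total=15.29, C_total=3.00, V=5.10; Q5=10.19, Q1=5.10; dissipated=10.884
Op 4: CLOSE 5-2: Q_total=19.33, C_total=8.00, V=2.42; Q5=4.83, Q2=14.50; dissipated=9.566
Op 5: CLOSE 2-3: Q_total=19.07, C_total=9.00, V=2.12; Q2=12.71, Q3=6.36; dissipated=0.797
Final charges: Q1=5.10, Q2=12.71, Q3=6.36, Q4=13.00, Q5=4.83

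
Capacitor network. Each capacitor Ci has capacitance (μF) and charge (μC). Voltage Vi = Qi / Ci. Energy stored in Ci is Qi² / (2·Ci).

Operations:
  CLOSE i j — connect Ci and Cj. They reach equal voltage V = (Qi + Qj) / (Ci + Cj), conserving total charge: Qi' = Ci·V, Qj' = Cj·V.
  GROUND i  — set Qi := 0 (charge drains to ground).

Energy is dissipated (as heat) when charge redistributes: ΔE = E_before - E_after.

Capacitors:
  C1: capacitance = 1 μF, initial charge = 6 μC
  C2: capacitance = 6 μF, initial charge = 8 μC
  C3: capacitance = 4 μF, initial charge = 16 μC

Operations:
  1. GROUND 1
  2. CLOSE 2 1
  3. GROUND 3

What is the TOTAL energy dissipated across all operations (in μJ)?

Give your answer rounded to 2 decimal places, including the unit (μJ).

Initial: C1(1μF, Q=6μC, V=6.00V), C2(6μF, Q=8μC, V=1.33V), C3(4μF, Q=16μC, V=4.00V)
Op 1: GROUND 1: Q1=0; energy lost=18.000
Op 2: CLOSE 2-1: Q_total=8.00, C_total=7.00, V=1.14; Q2=6.86, Q1=1.14; dissipated=0.762
Op 3: GROUND 3: Q3=0; energy lost=32.000
Total dissipated: 50.762 μJ

Answer: 50.76 μJ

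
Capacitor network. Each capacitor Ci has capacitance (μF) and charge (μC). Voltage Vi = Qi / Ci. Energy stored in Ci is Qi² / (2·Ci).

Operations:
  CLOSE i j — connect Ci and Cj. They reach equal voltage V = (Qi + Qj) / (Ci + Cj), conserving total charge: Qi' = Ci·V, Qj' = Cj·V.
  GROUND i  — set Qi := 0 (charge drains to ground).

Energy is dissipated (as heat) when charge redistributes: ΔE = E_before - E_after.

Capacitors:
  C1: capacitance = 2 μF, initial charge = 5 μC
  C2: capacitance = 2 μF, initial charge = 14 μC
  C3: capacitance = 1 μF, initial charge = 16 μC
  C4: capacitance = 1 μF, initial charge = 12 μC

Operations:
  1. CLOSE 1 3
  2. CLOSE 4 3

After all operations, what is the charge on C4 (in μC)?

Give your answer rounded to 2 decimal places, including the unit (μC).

Initial: C1(2μF, Q=5μC, V=2.50V), C2(2μF, Q=14μC, V=7.00V), C3(1μF, Q=16μC, V=16.00V), C4(1μF, Q=12μC, V=12.00V)
Op 1: CLOSE 1-3: Q_total=21.00, C_total=3.00, V=7.00; Q1=14.00, Q3=7.00; dissipated=60.750
Op 2: CLOSE 4-3: Q_total=19.00, C_total=2.00, V=9.50; Q4=9.50, Q3=9.50; dissipated=6.250
Final charges: Q1=14.00, Q2=14.00, Q3=9.50, Q4=9.50

Answer: 9.50 μC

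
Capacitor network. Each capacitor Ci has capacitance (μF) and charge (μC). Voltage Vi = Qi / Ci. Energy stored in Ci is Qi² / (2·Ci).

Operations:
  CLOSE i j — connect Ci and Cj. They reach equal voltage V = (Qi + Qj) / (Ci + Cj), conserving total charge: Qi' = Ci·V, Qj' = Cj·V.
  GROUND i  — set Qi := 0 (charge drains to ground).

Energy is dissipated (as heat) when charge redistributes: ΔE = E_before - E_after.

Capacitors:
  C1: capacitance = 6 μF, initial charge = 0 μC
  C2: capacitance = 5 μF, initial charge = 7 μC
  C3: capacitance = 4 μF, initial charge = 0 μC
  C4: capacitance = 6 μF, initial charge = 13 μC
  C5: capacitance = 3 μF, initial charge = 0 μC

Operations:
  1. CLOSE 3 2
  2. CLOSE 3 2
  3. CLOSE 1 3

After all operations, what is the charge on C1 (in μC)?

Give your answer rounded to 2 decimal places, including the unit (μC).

Initial: C1(6μF, Q=0μC, V=0.00V), C2(5μF, Q=7μC, V=1.40V), C3(4μF, Q=0μC, V=0.00V), C4(6μF, Q=13μC, V=2.17V), C5(3μF, Q=0μC, V=0.00V)
Op 1: CLOSE 3-2: Q_total=7.00, C_total=9.00, V=0.78; Q3=3.11, Q2=3.89; dissipated=2.178
Op 2: CLOSE 3-2: Q_total=7.00, C_total=9.00, V=0.78; Q3=3.11, Q2=3.89; dissipated=0.000
Op 3: CLOSE 1-3: Q_total=3.11, C_total=10.00, V=0.31; Q1=1.87, Q3=1.24; dissipated=0.726
Final charges: Q1=1.87, Q2=3.89, Q3=1.24, Q4=13.00, Q5=0.00

Answer: 1.87 μC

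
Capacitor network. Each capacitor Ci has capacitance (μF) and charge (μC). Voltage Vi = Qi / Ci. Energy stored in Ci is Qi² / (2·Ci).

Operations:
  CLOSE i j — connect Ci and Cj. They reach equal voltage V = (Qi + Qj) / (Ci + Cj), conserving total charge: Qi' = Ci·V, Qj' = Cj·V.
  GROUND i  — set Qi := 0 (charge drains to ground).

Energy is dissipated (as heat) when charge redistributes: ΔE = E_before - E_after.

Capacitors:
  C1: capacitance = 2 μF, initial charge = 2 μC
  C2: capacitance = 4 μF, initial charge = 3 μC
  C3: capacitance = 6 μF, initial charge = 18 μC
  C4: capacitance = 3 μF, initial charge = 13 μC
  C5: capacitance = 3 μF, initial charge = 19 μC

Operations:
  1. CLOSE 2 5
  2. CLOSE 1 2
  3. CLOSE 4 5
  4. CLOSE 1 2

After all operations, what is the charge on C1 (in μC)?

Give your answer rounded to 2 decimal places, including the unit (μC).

Answer: 4.86 μC

Derivation:
Initial: C1(2μF, Q=2μC, V=1.00V), C2(4μF, Q=3μC, V=0.75V), C3(6μF, Q=18μC, V=3.00V), C4(3μF, Q=13μC, V=4.33V), C5(3μF, Q=19μC, V=6.33V)
Op 1: CLOSE 2-5: Q_total=22.00, C_total=7.00, V=3.14; Q2=12.57, Q5=9.43; dissipated=26.720
Op 2: CLOSE 1-2: Q_total=14.57, C_total=6.00, V=2.43; Q1=4.86, Q2=9.71; dissipated=3.061
Op 3: CLOSE 4-5: Q_total=22.43, C_total=6.00, V=3.74; Q4=11.21, Q5=11.21; dissipated=1.063
Op 4: CLOSE 1-2: Q_total=14.57, C_total=6.00, V=2.43; Q1=4.86, Q2=9.71; dissipated=0.000
Final charges: Q1=4.86, Q2=9.71, Q3=18.00, Q4=11.21, Q5=11.21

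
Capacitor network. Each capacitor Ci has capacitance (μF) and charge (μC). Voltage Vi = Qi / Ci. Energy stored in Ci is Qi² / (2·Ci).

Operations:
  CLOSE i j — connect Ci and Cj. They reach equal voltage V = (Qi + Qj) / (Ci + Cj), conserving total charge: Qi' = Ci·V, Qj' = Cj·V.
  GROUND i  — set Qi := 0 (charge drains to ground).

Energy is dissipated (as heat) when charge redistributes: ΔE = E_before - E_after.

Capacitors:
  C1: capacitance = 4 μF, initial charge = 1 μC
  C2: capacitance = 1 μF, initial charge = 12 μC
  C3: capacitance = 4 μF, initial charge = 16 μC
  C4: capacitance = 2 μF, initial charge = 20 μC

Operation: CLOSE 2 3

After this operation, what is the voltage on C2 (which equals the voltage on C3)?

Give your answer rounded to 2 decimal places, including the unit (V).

Answer: 5.60 V

Derivation:
Initial: C1(4μF, Q=1μC, V=0.25V), C2(1μF, Q=12μC, V=12.00V), C3(4μF, Q=16μC, V=4.00V), C4(2μF, Q=20μC, V=10.00V)
Op 1: CLOSE 2-3: Q_total=28.00, C_total=5.00, V=5.60; Q2=5.60, Q3=22.40; dissipated=25.600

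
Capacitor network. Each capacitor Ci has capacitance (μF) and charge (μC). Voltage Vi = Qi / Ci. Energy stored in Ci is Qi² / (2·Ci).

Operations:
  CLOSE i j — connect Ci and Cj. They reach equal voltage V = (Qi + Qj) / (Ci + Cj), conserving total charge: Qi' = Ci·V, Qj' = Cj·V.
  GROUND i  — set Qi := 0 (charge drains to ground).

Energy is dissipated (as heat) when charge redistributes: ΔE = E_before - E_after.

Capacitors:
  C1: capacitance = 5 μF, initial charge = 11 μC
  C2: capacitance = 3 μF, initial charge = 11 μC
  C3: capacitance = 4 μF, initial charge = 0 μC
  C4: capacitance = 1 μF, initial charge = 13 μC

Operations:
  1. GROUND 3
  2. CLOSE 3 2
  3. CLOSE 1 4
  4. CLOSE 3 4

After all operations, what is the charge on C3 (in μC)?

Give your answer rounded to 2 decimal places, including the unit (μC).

Initial: C1(5μF, Q=11μC, V=2.20V), C2(3μF, Q=11μC, V=3.67V), C3(4μF, Q=0μC, V=0.00V), C4(1μF, Q=13μC, V=13.00V)
Op 1: GROUND 3: Q3=0; energy lost=0.000
Op 2: CLOSE 3-2: Q_total=11.00, C_total=7.00, V=1.57; Q3=6.29, Q2=4.71; dissipated=11.524
Op 3: CLOSE 1-4: Q_total=24.00, C_total=6.00, V=4.00; Q1=20.00, Q4=4.00; dissipated=48.600
Op 4: CLOSE 3-4: Q_total=10.29, C_total=5.00, V=2.06; Q3=8.23, Q4=2.06; dissipated=2.359
Final charges: Q1=20.00, Q2=4.71, Q3=8.23, Q4=2.06

Answer: 8.23 μC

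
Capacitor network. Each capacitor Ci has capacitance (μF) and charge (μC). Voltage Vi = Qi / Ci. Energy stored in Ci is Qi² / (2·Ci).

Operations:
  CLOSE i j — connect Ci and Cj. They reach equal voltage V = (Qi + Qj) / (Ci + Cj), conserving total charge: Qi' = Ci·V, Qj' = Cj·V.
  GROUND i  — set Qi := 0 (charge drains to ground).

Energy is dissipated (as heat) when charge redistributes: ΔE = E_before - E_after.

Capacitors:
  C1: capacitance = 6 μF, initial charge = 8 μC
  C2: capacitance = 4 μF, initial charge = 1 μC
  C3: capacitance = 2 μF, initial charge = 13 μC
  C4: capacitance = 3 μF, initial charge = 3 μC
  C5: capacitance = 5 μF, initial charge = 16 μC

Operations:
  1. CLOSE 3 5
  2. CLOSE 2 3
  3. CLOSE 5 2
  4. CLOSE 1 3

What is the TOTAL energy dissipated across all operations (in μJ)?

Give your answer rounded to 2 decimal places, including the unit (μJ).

Initial: C1(6μF, Q=8μC, V=1.33V), C2(4μF, Q=1μC, V=0.25V), C3(2μF, Q=13μC, V=6.50V), C4(3μF, Q=3μC, V=1.00V), C5(5μF, Q=16μC, V=3.20V)
Op 1: CLOSE 3-5: Q_total=29.00, C_total=7.00, V=4.14; Q3=8.29, Q5=20.71; dissipated=7.779
Op 2: CLOSE 2-3: Q_total=9.29, C_total=6.00, V=1.55; Q2=6.19, Q3=3.10; dissipated=10.103
Op 3: CLOSE 5-2: Q_total=26.90, C_total=9.00, V=2.99; Q5=14.95, Q2=11.96; dissipated=7.484
Op 4: CLOSE 1-3: Q_total=11.10, C_total=8.00, V=1.39; Q1=8.32, Q3=2.77; dissipated=0.034
Total dissipated: 25.400 μJ

Answer: 25.40 μJ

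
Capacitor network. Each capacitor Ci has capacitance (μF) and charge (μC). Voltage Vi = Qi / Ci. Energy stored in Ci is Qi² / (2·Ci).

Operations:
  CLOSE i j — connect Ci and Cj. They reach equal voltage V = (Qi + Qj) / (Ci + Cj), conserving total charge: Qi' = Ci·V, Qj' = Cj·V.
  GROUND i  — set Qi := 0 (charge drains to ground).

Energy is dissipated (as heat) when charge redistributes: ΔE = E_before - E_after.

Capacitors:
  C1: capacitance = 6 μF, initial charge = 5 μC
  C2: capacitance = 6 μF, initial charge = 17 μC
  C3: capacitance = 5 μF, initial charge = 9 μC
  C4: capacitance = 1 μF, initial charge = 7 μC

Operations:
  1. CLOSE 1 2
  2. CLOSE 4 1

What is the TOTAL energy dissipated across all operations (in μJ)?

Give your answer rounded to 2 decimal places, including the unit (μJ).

Initial: C1(6μF, Q=5μC, V=0.83V), C2(6μF, Q=17μC, V=2.83V), C3(5μF, Q=9μC, V=1.80V), C4(1μF, Q=7μC, V=7.00V)
Op 1: CLOSE 1-2: Q_total=22.00, C_total=12.00, V=1.83; Q1=11.00, Q2=11.00; dissipated=6.000
Op 2: CLOSE 4-1: Q_total=18.00, C_total=7.00, V=2.57; Q4=2.57, Q1=15.43; dissipated=11.440
Total dissipated: 17.440 μJ

Answer: 17.44 μJ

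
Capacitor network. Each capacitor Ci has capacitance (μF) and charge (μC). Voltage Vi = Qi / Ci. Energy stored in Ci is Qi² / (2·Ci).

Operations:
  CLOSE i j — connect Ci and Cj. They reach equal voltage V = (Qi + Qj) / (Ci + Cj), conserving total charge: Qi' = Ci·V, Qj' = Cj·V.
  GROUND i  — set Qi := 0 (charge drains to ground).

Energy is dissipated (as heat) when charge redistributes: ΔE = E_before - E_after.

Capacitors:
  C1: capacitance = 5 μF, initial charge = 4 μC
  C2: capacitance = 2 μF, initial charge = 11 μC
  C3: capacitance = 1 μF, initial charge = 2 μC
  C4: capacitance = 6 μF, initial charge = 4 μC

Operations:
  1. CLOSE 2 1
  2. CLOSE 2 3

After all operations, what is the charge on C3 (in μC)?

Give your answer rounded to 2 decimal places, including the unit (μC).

Answer: 2.10 μC

Derivation:
Initial: C1(5μF, Q=4μC, V=0.80V), C2(2μF, Q=11μC, V=5.50V), C3(1μF, Q=2μC, V=2.00V), C4(6μF, Q=4μC, V=0.67V)
Op 1: CLOSE 2-1: Q_total=15.00, C_total=7.00, V=2.14; Q2=4.29, Q1=10.71; dissipated=15.779
Op 2: CLOSE 2-3: Q_total=6.29, C_total=3.00, V=2.10; Q2=4.19, Q3=2.10; dissipated=0.007
Final charges: Q1=10.71, Q2=4.19, Q3=2.10, Q4=4.00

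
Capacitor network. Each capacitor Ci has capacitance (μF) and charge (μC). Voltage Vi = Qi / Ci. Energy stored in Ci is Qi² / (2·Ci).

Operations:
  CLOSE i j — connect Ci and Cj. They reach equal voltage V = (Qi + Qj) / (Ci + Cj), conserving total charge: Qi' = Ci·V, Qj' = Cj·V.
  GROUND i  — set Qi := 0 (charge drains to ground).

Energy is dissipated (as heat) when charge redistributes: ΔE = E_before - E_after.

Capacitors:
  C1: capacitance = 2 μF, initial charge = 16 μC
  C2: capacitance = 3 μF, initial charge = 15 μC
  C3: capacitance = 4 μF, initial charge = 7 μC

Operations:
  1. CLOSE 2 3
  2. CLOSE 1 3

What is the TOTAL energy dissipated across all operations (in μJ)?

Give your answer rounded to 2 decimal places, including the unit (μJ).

Answer: 24.78 μJ

Derivation:
Initial: C1(2μF, Q=16μC, V=8.00V), C2(3μF, Q=15μC, V=5.00V), C3(4μF, Q=7μC, V=1.75V)
Op 1: CLOSE 2-3: Q_total=22.00, C_total=7.00, V=3.14; Q2=9.43, Q3=12.57; dissipated=9.054
Op 2: CLOSE 1-3: Q_total=28.57, C_total=6.00, V=4.76; Q1=9.52, Q3=19.05; dissipated=15.728
Total dissipated: 24.781 μJ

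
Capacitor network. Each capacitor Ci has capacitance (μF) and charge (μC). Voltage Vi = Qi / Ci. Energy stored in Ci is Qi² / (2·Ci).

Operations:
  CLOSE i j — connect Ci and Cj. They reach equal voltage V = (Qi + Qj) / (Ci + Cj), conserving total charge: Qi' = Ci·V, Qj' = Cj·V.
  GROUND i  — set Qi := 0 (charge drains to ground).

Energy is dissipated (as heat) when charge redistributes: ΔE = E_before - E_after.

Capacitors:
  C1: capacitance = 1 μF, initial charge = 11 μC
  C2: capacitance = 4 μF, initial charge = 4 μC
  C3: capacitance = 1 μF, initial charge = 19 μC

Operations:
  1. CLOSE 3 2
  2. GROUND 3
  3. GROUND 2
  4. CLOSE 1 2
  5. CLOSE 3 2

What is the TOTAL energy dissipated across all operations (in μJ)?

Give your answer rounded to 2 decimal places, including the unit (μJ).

Initial: C1(1μF, Q=11μC, V=11.00V), C2(4μF, Q=4μC, V=1.00V), C3(1μF, Q=19μC, V=19.00V)
Op 1: CLOSE 3-2: Q_total=23.00, C_total=5.00, V=4.60; Q3=4.60, Q2=18.40; dissipated=129.600
Op 2: GROUND 3: Q3=0; energy lost=10.580
Op 3: GROUND 2: Q2=0; energy lost=42.320
Op 4: CLOSE 1-2: Q_total=11.00, C_total=5.00, V=2.20; Q1=2.20, Q2=8.80; dissipated=48.400
Op 5: CLOSE 3-2: Q_total=8.80, C_total=5.00, V=1.76; Q3=1.76, Q2=7.04; dissipated=1.936
Total dissipated: 232.836 μJ

Answer: 232.84 μJ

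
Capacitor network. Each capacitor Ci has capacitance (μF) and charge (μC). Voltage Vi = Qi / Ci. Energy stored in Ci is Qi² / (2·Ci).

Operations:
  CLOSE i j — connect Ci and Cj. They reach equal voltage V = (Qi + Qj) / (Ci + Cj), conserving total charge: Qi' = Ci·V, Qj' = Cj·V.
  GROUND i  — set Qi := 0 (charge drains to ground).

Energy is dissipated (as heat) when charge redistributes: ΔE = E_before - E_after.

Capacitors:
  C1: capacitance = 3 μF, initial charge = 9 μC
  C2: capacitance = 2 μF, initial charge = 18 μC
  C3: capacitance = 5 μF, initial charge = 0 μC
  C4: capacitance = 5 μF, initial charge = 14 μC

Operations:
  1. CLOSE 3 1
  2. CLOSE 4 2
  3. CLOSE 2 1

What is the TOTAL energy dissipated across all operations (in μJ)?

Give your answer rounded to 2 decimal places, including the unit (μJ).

Initial: C1(3μF, Q=9μC, V=3.00V), C2(2μF, Q=18μC, V=9.00V), C3(5μF, Q=0μC, V=0.00V), C4(5μF, Q=14μC, V=2.80V)
Op 1: CLOSE 3-1: Q_total=9.00, C_total=8.00, V=1.12; Q3=5.62, Q1=3.38; dissipated=8.438
Op 2: CLOSE 4-2: Q_total=32.00, C_total=7.00, V=4.57; Q4=22.86, Q2=9.14; dissipated=27.457
Op 3: CLOSE 2-1: Q_total=12.52, C_total=5.00, V=2.50; Q2=5.01, Q1=7.51; dissipated=7.127
Total dissipated: 43.021 μJ

Answer: 43.02 μJ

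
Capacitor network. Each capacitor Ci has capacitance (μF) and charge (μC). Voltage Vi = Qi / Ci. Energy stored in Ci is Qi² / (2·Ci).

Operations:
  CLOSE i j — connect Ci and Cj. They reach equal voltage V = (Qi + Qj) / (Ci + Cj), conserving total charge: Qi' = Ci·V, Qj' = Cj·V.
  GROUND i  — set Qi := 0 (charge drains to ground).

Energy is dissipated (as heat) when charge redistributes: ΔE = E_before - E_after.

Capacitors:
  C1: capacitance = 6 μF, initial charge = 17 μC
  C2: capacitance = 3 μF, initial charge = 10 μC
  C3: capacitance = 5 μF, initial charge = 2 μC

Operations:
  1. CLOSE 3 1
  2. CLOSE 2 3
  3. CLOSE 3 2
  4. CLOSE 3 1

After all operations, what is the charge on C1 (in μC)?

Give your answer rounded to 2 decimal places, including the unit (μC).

Answer: 12.01 μC

Derivation:
Initial: C1(6μF, Q=17μC, V=2.83V), C2(3μF, Q=10μC, V=3.33V), C3(5μF, Q=2μC, V=0.40V)
Op 1: CLOSE 3-1: Q_total=19.00, C_total=11.00, V=1.73; Q3=8.64, Q1=10.36; dissipated=8.074
Op 2: CLOSE 2-3: Q_total=18.64, C_total=8.00, V=2.33; Q2=6.99, Q3=11.65; dissipated=2.418
Op 3: CLOSE 3-2: Q_total=18.64, C_total=8.00, V=2.33; Q3=11.65, Q2=6.99; dissipated=0.000
Op 4: CLOSE 3-1: Q_total=22.01, C_total=11.00, V=2.00; Q3=10.01, Q1=12.01; dissipated=0.495
Final charges: Q1=12.01, Q2=6.99, Q3=10.01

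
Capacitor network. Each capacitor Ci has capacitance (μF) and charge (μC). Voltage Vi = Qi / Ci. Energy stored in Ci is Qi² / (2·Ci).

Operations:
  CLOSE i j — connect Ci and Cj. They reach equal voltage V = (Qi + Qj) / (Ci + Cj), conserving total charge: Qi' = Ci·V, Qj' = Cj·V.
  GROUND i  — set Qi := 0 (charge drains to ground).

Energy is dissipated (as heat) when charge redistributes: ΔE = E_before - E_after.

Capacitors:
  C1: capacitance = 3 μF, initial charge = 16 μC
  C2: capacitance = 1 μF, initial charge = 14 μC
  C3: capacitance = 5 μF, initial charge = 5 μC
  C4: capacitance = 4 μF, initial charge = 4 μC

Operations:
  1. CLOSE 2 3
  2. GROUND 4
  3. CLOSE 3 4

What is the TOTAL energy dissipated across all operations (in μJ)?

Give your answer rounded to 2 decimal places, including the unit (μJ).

Initial: C1(3μF, Q=16μC, V=5.33V), C2(1μF, Q=14μC, V=14.00V), C3(5μF, Q=5μC, V=1.00V), C4(4μF, Q=4μC, V=1.00V)
Op 1: CLOSE 2-3: Q_total=19.00, C_total=6.00, V=3.17; Q2=3.17, Q3=15.83; dissipated=70.417
Op 2: GROUND 4: Q4=0; energy lost=2.000
Op 3: CLOSE 3-4: Q_total=15.83, C_total=9.00, V=1.76; Q3=8.80, Q4=7.04; dissipated=11.142
Total dissipated: 83.559 μJ

Answer: 83.56 μJ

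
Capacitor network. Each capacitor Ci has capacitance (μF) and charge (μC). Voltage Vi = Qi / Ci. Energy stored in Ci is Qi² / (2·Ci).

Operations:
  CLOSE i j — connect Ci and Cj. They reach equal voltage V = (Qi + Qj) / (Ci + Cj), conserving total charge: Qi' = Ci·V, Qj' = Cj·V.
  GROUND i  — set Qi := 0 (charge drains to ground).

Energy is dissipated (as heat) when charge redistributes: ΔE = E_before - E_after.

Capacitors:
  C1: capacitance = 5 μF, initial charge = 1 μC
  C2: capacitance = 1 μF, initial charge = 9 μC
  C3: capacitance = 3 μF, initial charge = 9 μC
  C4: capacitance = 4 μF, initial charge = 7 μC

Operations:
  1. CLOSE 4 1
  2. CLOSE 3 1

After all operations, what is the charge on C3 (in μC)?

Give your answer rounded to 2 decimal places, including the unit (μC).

Answer: 5.04 μC

Derivation:
Initial: C1(5μF, Q=1μC, V=0.20V), C2(1μF, Q=9μC, V=9.00V), C3(3μF, Q=9μC, V=3.00V), C4(4μF, Q=7μC, V=1.75V)
Op 1: CLOSE 4-1: Q_total=8.00, C_total=9.00, V=0.89; Q4=3.56, Q1=4.44; dissipated=2.669
Op 2: CLOSE 3-1: Q_total=13.44, C_total=8.00, V=1.68; Q3=5.04, Q1=8.40; dissipated=4.178
Final charges: Q1=8.40, Q2=9.00, Q3=5.04, Q4=3.56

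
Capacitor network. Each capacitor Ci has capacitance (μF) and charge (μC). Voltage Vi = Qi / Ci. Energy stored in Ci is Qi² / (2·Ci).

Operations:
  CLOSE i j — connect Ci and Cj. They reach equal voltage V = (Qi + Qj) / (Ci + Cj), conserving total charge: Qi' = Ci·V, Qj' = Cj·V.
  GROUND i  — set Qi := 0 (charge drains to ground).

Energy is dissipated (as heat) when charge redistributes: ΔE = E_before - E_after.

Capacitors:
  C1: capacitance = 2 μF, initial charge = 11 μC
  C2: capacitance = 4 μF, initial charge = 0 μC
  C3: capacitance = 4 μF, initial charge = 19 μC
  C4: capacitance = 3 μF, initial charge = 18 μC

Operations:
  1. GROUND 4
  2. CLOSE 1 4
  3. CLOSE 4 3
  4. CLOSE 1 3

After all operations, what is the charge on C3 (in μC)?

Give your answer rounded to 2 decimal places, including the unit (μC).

Answer: 12.69 μC

Derivation:
Initial: C1(2μF, Q=11μC, V=5.50V), C2(4μF, Q=0μC, V=0.00V), C3(4μF, Q=19μC, V=4.75V), C4(3μF, Q=18μC, V=6.00V)
Op 1: GROUND 4: Q4=0; energy lost=54.000
Op 2: CLOSE 1-4: Q_total=11.00, C_total=5.00, V=2.20; Q1=4.40, Q4=6.60; dissipated=18.150
Op 3: CLOSE 4-3: Q_total=25.60, C_total=7.00, V=3.66; Q4=10.97, Q3=14.63; dissipated=5.574
Op 4: CLOSE 1-3: Q_total=19.03, C_total=6.00, V=3.17; Q1=6.34, Q3=12.69; dissipated=1.416
Final charges: Q1=6.34, Q2=0.00, Q3=12.69, Q4=10.97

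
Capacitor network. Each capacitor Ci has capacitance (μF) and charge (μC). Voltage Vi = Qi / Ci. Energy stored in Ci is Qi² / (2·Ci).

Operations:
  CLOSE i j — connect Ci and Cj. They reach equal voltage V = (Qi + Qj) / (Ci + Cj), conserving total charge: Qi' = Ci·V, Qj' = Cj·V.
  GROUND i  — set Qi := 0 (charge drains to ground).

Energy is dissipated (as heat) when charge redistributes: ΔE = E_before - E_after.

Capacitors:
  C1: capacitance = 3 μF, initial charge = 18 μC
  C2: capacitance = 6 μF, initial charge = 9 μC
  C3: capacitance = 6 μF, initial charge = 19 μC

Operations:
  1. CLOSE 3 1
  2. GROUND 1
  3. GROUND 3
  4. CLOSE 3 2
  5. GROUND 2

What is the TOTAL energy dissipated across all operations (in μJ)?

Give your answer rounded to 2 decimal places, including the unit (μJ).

Initial: C1(3μF, Q=18μC, V=6.00V), C2(6μF, Q=9μC, V=1.50V), C3(6μF, Q=19μC, V=3.17V)
Op 1: CLOSE 3-1: Q_total=37.00, C_total=9.00, V=4.11; Q3=24.67, Q1=12.33; dissipated=8.028
Op 2: GROUND 1: Q1=0; energy lost=25.352
Op 3: GROUND 3: Q3=0; energy lost=50.704
Op 4: CLOSE 3-2: Q_total=9.00, C_total=12.00, V=0.75; Q3=4.50, Q2=4.50; dissipated=3.375
Op 5: GROUND 2: Q2=0; energy lost=1.688
Total dissipated: 89.146 μJ

Answer: 89.15 μJ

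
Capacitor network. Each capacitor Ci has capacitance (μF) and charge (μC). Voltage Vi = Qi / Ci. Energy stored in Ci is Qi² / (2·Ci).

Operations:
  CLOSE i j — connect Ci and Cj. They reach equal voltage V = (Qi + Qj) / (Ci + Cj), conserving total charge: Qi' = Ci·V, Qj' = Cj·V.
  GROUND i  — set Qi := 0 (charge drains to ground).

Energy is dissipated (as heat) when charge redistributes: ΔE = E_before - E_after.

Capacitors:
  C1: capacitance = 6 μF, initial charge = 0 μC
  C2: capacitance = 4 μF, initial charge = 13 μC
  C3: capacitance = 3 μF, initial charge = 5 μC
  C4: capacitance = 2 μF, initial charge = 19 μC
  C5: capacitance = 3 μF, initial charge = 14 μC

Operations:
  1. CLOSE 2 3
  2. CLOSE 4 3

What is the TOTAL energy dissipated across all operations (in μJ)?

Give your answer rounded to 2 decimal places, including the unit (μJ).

Initial: C1(6μF, Q=0μC, V=0.00V), C2(4μF, Q=13μC, V=3.25V), C3(3μF, Q=5μC, V=1.67V), C4(2μF, Q=19μC, V=9.50V), C5(3μF, Q=14μC, V=4.67V)
Op 1: CLOSE 2-3: Q_total=18.00, C_total=7.00, V=2.57; Q2=10.29, Q3=7.71; dissipated=2.149
Op 2: CLOSE 4-3: Q_total=26.71, C_total=5.00, V=5.34; Q4=10.69, Q3=16.03; dissipated=28.803
Total dissipated: 30.952 μJ

Answer: 30.95 μJ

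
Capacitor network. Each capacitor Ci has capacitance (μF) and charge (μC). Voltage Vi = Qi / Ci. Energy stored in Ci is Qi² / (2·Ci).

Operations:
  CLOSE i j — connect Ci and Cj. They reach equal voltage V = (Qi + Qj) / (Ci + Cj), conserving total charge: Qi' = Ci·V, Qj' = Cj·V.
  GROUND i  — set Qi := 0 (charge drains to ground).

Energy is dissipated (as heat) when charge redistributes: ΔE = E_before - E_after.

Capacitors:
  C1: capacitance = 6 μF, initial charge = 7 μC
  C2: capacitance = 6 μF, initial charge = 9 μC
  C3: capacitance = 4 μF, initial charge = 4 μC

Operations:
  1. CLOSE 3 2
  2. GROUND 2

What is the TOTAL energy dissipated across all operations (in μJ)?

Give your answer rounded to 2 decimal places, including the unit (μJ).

Answer: 5.37 μJ

Derivation:
Initial: C1(6μF, Q=7μC, V=1.17V), C2(6μF, Q=9μC, V=1.50V), C3(4μF, Q=4μC, V=1.00V)
Op 1: CLOSE 3-2: Q_total=13.00, C_total=10.00, V=1.30; Q3=5.20, Q2=7.80; dissipated=0.300
Op 2: GROUND 2: Q2=0; energy lost=5.070
Total dissipated: 5.370 μJ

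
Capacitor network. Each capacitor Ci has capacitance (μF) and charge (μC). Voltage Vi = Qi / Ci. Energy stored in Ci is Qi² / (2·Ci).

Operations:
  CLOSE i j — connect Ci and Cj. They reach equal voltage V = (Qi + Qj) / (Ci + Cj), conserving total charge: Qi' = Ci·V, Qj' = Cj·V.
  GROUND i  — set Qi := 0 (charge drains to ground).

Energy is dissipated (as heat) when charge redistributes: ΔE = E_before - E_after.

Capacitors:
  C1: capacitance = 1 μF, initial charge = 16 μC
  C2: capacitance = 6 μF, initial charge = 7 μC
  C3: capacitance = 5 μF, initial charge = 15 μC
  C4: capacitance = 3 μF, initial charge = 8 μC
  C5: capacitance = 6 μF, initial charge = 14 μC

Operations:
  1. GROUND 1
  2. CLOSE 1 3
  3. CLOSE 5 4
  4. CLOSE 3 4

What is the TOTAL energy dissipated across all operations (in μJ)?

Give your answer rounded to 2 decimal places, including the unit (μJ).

Answer: 131.86 μJ

Derivation:
Initial: C1(1μF, Q=16μC, V=16.00V), C2(6μF, Q=7μC, V=1.17V), C3(5μF, Q=15μC, V=3.00V), C4(3μF, Q=8μC, V=2.67V), C5(6μF, Q=14μC, V=2.33V)
Op 1: GROUND 1: Q1=0; energy lost=128.000
Op 2: CLOSE 1-3: Q_total=15.00, C_total=6.00, V=2.50; Q1=2.50, Q3=12.50; dissipated=3.750
Op 3: CLOSE 5-4: Q_total=22.00, C_total=9.00, V=2.44; Q5=14.67, Q4=7.33; dissipated=0.111
Op 4: CLOSE 3-4: Q_total=19.83, C_total=8.00, V=2.48; Q3=12.40, Q4=7.44; dissipated=0.003
Total dissipated: 131.864 μJ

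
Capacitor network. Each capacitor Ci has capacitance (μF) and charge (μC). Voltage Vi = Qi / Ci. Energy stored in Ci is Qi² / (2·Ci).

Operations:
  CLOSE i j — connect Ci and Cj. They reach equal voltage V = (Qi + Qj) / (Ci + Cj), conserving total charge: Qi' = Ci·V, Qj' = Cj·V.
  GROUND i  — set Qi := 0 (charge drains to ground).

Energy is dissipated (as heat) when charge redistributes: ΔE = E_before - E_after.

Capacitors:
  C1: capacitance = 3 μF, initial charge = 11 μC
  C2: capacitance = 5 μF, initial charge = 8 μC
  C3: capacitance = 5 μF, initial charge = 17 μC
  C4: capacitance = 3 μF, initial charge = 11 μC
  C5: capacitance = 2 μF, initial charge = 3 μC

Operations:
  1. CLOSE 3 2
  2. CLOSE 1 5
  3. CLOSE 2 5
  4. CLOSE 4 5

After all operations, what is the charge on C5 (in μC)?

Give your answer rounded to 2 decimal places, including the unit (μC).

Answer: 6.47 μC

Derivation:
Initial: C1(3μF, Q=11μC, V=3.67V), C2(5μF, Q=8μC, V=1.60V), C3(5μF, Q=17μC, V=3.40V), C4(3μF, Q=11μC, V=3.67V), C5(2μF, Q=3μC, V=1.50V)
Op 1: CLOSE 3-2: Q_total=25.00, C_total=10.00, V=2.50; Q3=12.50, Q2=12.50; dissipated=4.050
Op 2: CLOSE 1-5: Q_total=14.00, C_total=5.00, V=2.80; Q1=8.40, Q5=5.60; dissipated=2.817
Op 3: CLOSE 2-5: Q_total=18.10, C_total=7.00, V=2.59; Q2=12.93, Q5=5.17; dissipated=0.064
Op 4: CLOSE 4-5: Q_total=16.17, C_total=5.00, V=3.23; Q4=9.70, Q5=6.47; dissipated=0.701
Final charges: Q1=8.40, Q2=12.93, Q3=12.50, Q4=9.70, Q5=6.47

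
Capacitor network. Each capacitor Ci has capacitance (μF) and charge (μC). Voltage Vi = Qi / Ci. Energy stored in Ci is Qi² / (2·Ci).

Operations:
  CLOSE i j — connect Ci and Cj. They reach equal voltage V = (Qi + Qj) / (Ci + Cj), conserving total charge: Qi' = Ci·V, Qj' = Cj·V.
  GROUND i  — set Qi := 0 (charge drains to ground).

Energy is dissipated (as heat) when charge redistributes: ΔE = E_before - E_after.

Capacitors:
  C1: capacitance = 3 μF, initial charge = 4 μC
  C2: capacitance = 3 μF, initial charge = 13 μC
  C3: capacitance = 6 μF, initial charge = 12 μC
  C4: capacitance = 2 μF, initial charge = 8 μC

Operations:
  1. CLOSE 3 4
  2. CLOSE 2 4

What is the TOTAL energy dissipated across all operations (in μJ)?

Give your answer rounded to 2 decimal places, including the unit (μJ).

Answer: 5.02 μJ

Derivation:
Initial: C1(3μF, Q=4μC, V=1.33V), C2(3μF, Q=13μC, V=4.33V), C3(6μF, Q=12μC, V=2.00V), C4(2μF, Q=8μC, V=4.00V)
Op 1: CLOSE 3-4: Q_total=20.00, C_total=8.00, V=2.50; Q3=15.00, Q4=5.00; dissipated=3.000
Op 2: CLOSE 2-4: Q_total=18.00, C_total=5.00, V=3.60; Q2=10.80, Q4=7.20; dissipated=2.017
Total dissipated: 5.017 μJ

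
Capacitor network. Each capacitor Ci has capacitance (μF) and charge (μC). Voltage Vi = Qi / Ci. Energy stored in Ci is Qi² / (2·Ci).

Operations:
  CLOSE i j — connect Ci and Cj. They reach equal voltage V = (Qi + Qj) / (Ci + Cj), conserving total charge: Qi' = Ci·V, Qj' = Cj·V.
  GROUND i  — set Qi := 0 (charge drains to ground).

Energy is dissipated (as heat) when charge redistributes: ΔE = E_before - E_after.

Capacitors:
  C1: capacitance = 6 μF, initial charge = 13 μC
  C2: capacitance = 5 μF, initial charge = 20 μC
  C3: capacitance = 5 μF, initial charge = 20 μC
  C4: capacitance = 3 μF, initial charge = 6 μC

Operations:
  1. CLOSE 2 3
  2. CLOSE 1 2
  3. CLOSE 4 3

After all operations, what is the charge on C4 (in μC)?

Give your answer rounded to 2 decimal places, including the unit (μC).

Initial: C1(6μF, Q=13μC, V=2.17V), C2(5μF, Q=20μC, V=4.00V), C3(5μF, Q=20μC, V=4.00V), C4(3μF, Q=6μC, V=2.00V)
Op 1: CLOSE 2-3: Q_total=40.00, C_total=10.00, V=4.00; Q2=20.00, Q3=20.00; dissipated=0.000
Op 2: CLOSE 1-2: Q_total=33.00, C_total=11.00, V=3.00; Q1=18.00, Q2=15.00; dissipated=4.583
Op 3: CLOSE 4-3: Q_total=26.00, C_total=8.00, V=3.25; Q4=9.75, Q3=16.25; dissipated=3.750
Final charges: Q1=18.00, Q2=15.00, Q3=16.25, Q4=9.75

Answer: 9.75 μC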